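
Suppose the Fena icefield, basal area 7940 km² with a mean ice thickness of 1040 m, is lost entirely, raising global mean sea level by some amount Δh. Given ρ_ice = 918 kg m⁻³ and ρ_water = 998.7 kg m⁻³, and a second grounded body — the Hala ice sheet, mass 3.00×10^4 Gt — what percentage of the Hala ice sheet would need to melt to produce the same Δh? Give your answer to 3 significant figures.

Equal sea-level rise means equal mass of meltwater, i.e. equal mass of ice lost.
Ice mass of Fena: 7.580×10^15 kg; ice mass of Hala: 3.000×10^16 kg.
Fraction required = 7.580×10^15 / 3.000×10^16 = 0.253 → 25.3 %.

≈ 25.3 %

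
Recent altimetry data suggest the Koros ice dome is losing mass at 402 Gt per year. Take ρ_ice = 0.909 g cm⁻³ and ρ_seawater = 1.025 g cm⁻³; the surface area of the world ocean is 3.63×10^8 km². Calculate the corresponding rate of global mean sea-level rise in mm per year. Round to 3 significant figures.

≈ 1.08 mm/yr

ρ_w = 1.025 g cm⁻³ = 1025 kg m⁻³. Annual water volume added = 402 Gt / ρ_w = 4.020×10^14 kg / 1025 kg m⁻³ = 3.922×10^11 m³.
Δh per year = 3.922×10^11 / 3.63×10^14 = 1.08×10^-3 m = 1.08 mm.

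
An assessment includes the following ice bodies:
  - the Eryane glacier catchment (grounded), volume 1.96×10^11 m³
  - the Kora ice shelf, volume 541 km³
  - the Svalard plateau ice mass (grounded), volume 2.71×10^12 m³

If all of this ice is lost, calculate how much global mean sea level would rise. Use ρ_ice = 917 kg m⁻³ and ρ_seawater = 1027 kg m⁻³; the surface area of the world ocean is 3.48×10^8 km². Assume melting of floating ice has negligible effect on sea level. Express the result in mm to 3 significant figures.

Eryane: 1.96×10^11 m³ × (917/1027) = 1.750×10^11 m³ of water.
The Kora ice shelf is floating and already displaces its own weight of water, so its melt adds essentially nothing to sea level.
Svalard: 2.71×10^12 m³ × (917/1027) = 2.420×10^12 m³ of water.
Total added water ≈ 2.595×10^12 m³ over 3.48×10^14 m² → Δh = 7.46×10^-3 m = 7.46 mm.

≈ 7.46 mm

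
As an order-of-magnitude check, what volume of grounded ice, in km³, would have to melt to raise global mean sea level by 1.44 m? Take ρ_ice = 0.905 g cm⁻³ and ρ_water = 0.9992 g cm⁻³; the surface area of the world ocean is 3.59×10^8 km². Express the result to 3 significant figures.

Required water volume = Δh × A = 1.44 m × 3.59×10^14 m² = 5.170×10^14 m³ = 5.170×10^5 km³.
Ice volume = water volume × ρ_w/ρ_ice = 5.170×10^5 × 999.2/905 = 5.71×10^5 km³.

≈ 5.71×10^5 km³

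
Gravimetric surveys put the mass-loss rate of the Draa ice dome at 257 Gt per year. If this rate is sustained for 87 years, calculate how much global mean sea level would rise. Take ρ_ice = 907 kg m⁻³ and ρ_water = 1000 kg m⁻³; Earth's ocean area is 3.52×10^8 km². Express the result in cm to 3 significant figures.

≈ 6.35 cm

Total mass lost = 257 Gt/yr × 87 yr = 2.236×10^4 Gt = 2.236×10^16 kg.
ρ_w = 1000 kg m⁻³, so water volume = 2.236×10^16 / 1000 = 2.236×10^13 m³.
Δh = 2.236×10^13 / 3.52×10^14 = 0.0635 m = 6.35 cm.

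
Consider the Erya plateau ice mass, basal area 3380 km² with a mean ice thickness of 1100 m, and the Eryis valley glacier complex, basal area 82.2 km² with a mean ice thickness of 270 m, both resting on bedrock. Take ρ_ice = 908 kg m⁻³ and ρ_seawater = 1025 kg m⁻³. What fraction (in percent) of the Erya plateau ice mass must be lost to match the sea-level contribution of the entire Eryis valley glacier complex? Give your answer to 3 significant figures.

≈ 0.597 %

Equal sea-level rise means equal mass of meltwater, i.e. equal mass of ice lost.
Ice mass of Eryis: 2.015×10^13 kg; ice mass of Erya: 3.376×10^15 kg.
Fraction required = 2.015×10^13 / 3.376×10^15 = 5.97×10^-3 → 0.597 %.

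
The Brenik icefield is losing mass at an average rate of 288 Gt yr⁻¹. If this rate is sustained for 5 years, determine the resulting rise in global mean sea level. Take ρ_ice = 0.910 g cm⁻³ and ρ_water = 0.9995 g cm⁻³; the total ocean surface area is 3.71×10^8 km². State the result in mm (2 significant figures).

Total mass lost = 288 Gt/yr × 5 yr = 1440 Gt = 1.440×10^15 kg.
ρ_w = 0.9995 g cm⁻³ = 999.5 kg m⁻³, so water volume = 1.440×10^15 / 999.5 = 1.441×10^12 m³.
Δh = 1.441×10^12 / 3.71×10^14 = 3.88×10^-3 m = 3.9 mm.

≈ 3.9 mm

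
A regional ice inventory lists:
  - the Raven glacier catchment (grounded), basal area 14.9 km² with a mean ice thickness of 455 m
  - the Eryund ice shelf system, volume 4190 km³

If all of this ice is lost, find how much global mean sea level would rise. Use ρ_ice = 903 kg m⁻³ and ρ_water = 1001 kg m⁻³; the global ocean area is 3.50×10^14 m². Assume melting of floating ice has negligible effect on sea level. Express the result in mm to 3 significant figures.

Raven: ice volume = 14.9 km² × 455 m = 6.779 km³; 6.779 × (903/1001) = 6.116 km³ of water.
The Eryund ice shelf system is floating and already displaces its own weight of water, so its melt adds essentially nothing to sea level.
Total added water ≈ 6.116×10^9 m³ over 3.50×10^14 m² → Δh = 1.75×10^-5 m = 0.0175 mm.

≈ 0.0175 mm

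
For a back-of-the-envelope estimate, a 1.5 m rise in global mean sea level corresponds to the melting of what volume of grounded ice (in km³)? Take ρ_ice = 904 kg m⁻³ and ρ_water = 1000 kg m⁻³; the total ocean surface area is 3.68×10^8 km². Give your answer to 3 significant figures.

≈ 6.11×10^5 km³

Required water volume = Δh × A = 1.5 m × 3.68×10^14 m² = 5.520×10^14 m³ = 5.520×10^5 km³.
Ice volume = water volume × ρ_w/ρ_ice = 5.520×10^5 × 1000/904 = 6.11×10^5 km³.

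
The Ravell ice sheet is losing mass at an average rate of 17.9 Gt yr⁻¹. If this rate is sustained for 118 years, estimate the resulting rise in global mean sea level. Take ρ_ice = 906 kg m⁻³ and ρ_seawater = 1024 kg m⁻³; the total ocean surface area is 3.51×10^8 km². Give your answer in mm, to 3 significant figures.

≈ 5.88 mm

Total mass lost = 17.9 Gt/yr × 118 yr = 2112 Gt = 2.112×10^15 kg.
ρ_w = 1024 kg m⁻³, so water volume = 2.112×10^15 / 1024 = 2.063×10^12 m³.
Δh = 2.063×10^12 / 3.51×10^14 = 5.88×10^-3 m = 5.88 mm.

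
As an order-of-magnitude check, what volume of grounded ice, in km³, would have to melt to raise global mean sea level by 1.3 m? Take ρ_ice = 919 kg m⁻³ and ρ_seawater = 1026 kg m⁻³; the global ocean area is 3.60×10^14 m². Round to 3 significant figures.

≈ 5.22×10^5 km³

Required water volume = Δh × A = 1.3 m × 3.60×10^14 m² = 4.680×10^14 m³ = 4.680×10^5 km³.
Ice volume = water volume × ρ_w/ρ_ice = 4.680×10^5 × 1026/919 = 5.22×10^5 km³.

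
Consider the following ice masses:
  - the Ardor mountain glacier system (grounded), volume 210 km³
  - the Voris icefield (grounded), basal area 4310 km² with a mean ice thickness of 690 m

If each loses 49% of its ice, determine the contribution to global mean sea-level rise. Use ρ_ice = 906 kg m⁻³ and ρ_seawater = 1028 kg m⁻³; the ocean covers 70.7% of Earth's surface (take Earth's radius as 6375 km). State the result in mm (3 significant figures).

Ardor: 0.49 × 210 km³ × (906/1028) = 90.69 km³ of water.
Voris: ice volume = 4310 km² × 690 m = 2974 km³; 0.49 × 2974 × (906/1028) = 1284 km³ of water.
Total added water ≈ 1.375×10^12 m³ over 3.61×10^14 m² → Δh = 3.81×10^-3 m = 3.81 mm.

≈ 3.81 mm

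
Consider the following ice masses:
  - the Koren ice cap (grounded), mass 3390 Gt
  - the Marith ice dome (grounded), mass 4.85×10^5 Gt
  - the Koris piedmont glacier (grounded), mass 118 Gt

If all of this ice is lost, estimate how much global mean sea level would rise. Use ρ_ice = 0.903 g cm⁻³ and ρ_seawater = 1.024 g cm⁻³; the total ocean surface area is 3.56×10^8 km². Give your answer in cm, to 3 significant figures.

≈ 134 cm

Koren: 3390 Gt = 3.390×10^15 kg; dividing by ρ_w = 1.024 g cm⁻³ = 1024 kg m⁻³ gives 3.311×10^12 m³ of water.
Marith: 4.85×10^5 Gt = 4.850×10^17 kg; dividing by ρ_w = 1024 kg m⁻³ gives 4.736×10^14 m³ of water.
Koris: 118 Gt = 1.180×10^14 kg; dividing by ρ_w = 1024 kg m⁻³ gives 1.152×10^11 m³ of water.
Total added water ≈ 4.771×10^14 m³ over 3.56×10^14 m² → Δh = 1.34 m = 134 cm.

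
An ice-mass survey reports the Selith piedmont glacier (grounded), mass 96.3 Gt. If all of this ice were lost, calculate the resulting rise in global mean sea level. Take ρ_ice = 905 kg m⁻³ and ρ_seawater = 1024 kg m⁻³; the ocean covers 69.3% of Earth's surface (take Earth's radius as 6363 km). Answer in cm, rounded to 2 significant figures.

≈ 0.027 cm

Selith: 96.3 Gt = 9.630×10^13 kg; dividing by ρ_w = 1024 kg m⁻³ gives 9.404×10^10 m³ of water.
Spread over 3.53×10^14 m² of ocean, Δh = 9.404×10^10 / 3.53×10^14 = 2.67×10^-4 m = 0.027 cm.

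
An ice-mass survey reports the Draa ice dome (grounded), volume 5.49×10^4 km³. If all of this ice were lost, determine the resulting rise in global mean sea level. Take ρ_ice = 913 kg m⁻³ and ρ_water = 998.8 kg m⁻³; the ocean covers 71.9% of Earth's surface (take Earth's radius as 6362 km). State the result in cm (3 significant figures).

≈ 13.7 cm

Draa: 5.49×10^4 km³ × (913/998.8) = 5.018×10^4 km³ of water.
Spread over 3.66×10^14 m² of ocean, Δh = 5.018×10^13 / 3.66×10^14 = 0.137 m = 13.7 cm.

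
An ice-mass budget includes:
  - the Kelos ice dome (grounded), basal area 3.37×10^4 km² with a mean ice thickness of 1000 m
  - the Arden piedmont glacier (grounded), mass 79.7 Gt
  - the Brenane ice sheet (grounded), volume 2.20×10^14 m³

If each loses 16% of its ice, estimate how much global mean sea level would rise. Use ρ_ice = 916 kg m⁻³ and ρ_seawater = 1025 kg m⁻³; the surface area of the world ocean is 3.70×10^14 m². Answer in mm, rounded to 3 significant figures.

Kelos: ice volume = 3.37×10^4 km² × 1000 m = 3.370×10^4 km³; 0.16 × 3.370×10^4 × (916/1025) = 4819 km³ of water.
Arden: 0.16 × 79.7 Gt = 1.275×10^13 kg; dividing by ρ_w = 1025 kg m⁻³ gives 1.244×10^10 m³ of water.
Brenane: 0.16 × 2.20×10^14 m³ × (916/1025) = 3.146×10^13 m³ of water.
Total added water ≈ 3.629×10^13 m³ over 3.70×10^14 m² → Δh = 0.0981 m = 98.1 mm.

≈ 98.1 mm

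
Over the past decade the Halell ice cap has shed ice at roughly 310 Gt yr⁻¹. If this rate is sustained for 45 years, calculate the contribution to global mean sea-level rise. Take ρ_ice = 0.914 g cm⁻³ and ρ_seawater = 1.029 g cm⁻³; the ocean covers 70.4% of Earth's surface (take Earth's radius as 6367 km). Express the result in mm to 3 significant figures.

≈ 37.8 mm

Total mass lost = 310 Gt/yr × 45 yr = 1.395×10^4 Gt = 1.395×10^16 kg.
ρ_w = 1.029 g cm⁻³ = 1029 kg m⁻³, so water volume = 1.395×10^16 / 1029 = 1.356×10^13 m³.
Δh = 1.356×10^13 / 3.59×10^14 = 0.0378 m = 37.8 mm.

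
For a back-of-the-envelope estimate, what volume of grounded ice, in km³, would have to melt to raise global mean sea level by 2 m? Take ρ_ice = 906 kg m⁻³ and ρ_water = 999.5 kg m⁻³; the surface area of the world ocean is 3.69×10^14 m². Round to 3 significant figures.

≈ 8.14×10^5 km³

Required water volume = Δh × A = 2 m × 3.69×10^14 m² = 7.380×10^14 m³ = 7.380×10^5 km³.
Ice volume = water volume × ρ_w/ρ_ice = 7.380×10^5 × 999.5/906 = 8.14×10^5 km³.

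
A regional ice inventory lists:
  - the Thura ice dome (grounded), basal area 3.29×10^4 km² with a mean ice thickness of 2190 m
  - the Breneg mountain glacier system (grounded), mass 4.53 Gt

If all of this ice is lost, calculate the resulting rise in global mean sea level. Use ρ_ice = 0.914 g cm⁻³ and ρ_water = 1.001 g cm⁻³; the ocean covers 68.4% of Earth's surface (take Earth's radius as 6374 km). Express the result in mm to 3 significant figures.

≈ 188 mm

Thura: ice volume = 3.29×10^4 km² × 2190 m = 7.205×10^4 km³; 7.205×10^4 × (914/1001) = 6.579×10^4 km³ of water.
Breneg: 4.53 Gt = 4.530×10^12 kg; dividing by ρ_w = 1.001 g cm⁻³ = 1001 kg m⁻³ gives 4.525×10^9 m³ of water.
Total added water ≈ 6.579×10^13 m³ over 3.49×10^14 m² → Δh = 0.188 m = 188 mm.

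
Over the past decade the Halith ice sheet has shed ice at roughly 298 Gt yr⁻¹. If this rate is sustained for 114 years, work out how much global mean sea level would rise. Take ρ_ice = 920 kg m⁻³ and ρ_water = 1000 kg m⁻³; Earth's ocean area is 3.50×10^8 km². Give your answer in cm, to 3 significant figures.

≈ 9.71 cm

Total mass lost = 298 Gt/yr × 114 yr = 3.397×10^4 Gt = 3.397×10^16 kg.
ρ_w = 1000 kg m⁻³, so water volume = 3.397×10^16 / 1000 = 3.397×10^13 m³.
Δh = 3.397×10^13 / 3.50×10^14 = 0.0971 m = 9.71 cm.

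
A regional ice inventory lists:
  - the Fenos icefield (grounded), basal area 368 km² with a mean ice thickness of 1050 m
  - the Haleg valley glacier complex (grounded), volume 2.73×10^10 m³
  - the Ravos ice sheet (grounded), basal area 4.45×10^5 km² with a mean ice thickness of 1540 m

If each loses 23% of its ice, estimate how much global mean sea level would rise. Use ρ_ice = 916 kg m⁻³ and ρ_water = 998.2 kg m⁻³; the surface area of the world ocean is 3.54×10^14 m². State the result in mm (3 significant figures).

Fenos: ice volume = 368 km² × 1050 m = 386.4 km³; 0.23 × 386.4 × (916/998.2) = 81.55 km³ of water.
Haleg: 0.23 × 2.73×10^10 m³ × (916/998.2) = 5.762×10^9 m³ of water.
Ravos: ice volume = 4.45×10^5 km² × 1540 m = 6.853×10^5 km³; 0.23 × 6.853×10^5 × (916/998.2) = 1.446×10^5 km³ of water.
Total added water ≈ 1.447×10^14 m³ over 3.54×10^14 m² → Δh = 0.409 m = 409 mm.

≈ 409 mm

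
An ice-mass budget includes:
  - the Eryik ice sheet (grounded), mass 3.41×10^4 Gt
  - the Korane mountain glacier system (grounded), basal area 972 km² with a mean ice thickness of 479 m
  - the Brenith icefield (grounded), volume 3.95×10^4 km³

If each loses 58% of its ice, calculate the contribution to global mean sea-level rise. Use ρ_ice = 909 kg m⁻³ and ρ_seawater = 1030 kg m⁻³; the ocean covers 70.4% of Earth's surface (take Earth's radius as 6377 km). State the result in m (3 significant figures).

Eryik: 0.58 × 3.41×10^4 Gt = 1.978×10^16 kg; dividing by ρ_w = 1030 kg m⁻³ gives 1.920×10^13 m³ of water.
Korane: ice volume = 972 km² × 479 m = 465.6 km³; 0.58 × 465.6 × (909/1030) = 238.3 km³ of water.
Brenith: 0.58 × 3.95×10^4 km³ × (909/1030) = 2.022×10^4 km³ of water.
Total added water ≈ 3.966×10^13 m³ over 3.60×10^14 m² → Δh = 0.110 m.

≈ 0.110 m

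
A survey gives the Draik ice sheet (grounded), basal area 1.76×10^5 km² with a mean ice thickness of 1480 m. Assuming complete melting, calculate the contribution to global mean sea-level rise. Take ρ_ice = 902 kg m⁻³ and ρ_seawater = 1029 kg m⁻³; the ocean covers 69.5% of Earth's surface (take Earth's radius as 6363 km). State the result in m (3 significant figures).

≈ 0.646 m

Draik: ice volume = 1.76×10^5 km² × 1480 m = 2.605×10^5 km³; 2.605×10^5 × (902/1029) = 2.283×10^5 km³ of water.
Spread over 3.54×10^14 m² of ocean, Δh = 2.283×10^14 / 3.54×10^14 = 0.646 m.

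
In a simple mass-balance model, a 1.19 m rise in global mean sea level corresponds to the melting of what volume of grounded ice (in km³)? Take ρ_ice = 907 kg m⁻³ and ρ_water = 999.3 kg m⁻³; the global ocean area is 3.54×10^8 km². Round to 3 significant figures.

Required water volume = Δh × A = 1.19 m × 3.54×10^14 m² = 4.213×10^14 m³ = 4.213×10^5 km³.
Ice volume = water volume × ρ_w/ρ_ice = 4.213×10^5 × 999.3/907 = 4.64×10^5 km³.

≈ 4.64×10^5 km³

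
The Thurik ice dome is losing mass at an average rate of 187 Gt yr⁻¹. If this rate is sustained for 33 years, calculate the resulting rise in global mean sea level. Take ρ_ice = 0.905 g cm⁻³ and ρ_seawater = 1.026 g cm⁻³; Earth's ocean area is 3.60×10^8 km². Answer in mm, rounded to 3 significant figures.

Total mass lost = 187 Gt/yr × 33 yr = 6171 Gt = 6.171×10^15 kg.
ρ_w = 1.026 g cm⁻³ = 1026 kg m⁻³, so water volume = 6.171×10^15 / 1026 = 6.015×10^12 m³.
Δh = 6.015×10^12 / 3.60×10^14 = 0.0167 m = 16.7 mm.

≈ 16.7 mm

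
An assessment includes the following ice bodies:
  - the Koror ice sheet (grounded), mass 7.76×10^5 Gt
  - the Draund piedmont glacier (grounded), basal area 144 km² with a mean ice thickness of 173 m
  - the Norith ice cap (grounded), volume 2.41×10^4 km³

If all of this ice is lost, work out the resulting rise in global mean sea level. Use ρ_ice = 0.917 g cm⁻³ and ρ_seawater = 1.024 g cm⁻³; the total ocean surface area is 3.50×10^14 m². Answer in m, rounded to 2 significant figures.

Koror: 7.76×10^5 Gt = 7.760×10^17 kg; dividing by ρ_w = 1.024 g cm⁻³ = 1024 kg m⁻³ gives 7.578×10^14 m³ of water.
Draund: ice volume = 144 km² × 173 m = 24.91 km³; 24.91 × (917/1024) = 22.31 km³ of water.
Norith: 2.41×10^4 km³ × (917/1024) = 2.158×10^4 km³ of water.
Total added water ≈ 7.794×10^14 m³ over 3.50×10^14 m² → Δh = 2.23 m.

≈ 2.2 m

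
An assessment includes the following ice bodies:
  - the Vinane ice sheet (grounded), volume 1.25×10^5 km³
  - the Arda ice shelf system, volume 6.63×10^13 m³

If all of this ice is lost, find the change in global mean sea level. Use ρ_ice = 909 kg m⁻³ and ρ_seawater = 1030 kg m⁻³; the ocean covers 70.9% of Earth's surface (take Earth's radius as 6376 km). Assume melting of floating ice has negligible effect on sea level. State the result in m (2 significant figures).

Vinane: 1.25×10^5 km³ × (909/1030) = 1.103×10^5 km³ of water.
The Arda ice shelf system is floating and already displaces its own weight of water, so its melt adds essentially nothing to sea level.
Total added water ≈ 1.103×10^14 m³ over 3.62×10^14 m² → Δh = 0.305 m.

≈ 0.30 m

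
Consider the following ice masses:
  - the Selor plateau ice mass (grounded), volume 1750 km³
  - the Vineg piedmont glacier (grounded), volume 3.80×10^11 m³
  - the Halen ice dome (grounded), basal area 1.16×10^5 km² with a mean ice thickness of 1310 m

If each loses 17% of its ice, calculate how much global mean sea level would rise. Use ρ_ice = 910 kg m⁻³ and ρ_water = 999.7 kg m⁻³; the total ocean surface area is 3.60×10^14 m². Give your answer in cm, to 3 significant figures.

≈ 6.62 cm

Selor: 0.17 × 1750 km³ × (910/999.7) = 270.8 km³ of water.
Vineg: 0.17 × 3.80×10^11 m³ × (910/999.7) = 5.880×10^10 m³ of water.
Halen: ice volume = 1.16×10^5 km² × 1310 m = 1.520×10^5 km³; 0.17 × 1.520×10^5 × (910/999.7) = 2.352×10^4 km³ of water.
Total added water ≈ 2.384×10^13 m³ over 3.60×10^14 m² → Δh = 0.0662 m = 6.62 cm.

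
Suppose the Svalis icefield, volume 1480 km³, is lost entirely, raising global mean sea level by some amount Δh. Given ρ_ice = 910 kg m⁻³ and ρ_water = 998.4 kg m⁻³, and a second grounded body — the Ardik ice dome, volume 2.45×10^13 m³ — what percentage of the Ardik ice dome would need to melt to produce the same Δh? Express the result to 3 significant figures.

≈ 6.04 %

Equal sea-level rise means equal mass of meltwater, i.e. equal mass of ice lost.
Ice mass of Svalis: 1.347×10^15 kg; ice mass of Ardik: 2.230×10^16 kg.
Fraction required = 1.347×10^15 / 2.230×10^16 = 0.0604 → 6.04 %.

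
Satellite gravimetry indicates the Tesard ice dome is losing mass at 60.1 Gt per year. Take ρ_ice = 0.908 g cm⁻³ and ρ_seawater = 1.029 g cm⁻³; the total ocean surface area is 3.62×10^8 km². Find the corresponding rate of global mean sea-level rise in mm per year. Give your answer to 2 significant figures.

≈ 0.16 mm/yr

ρ_w = 1.029 g cm⁻³ = 1029 kg m⁻³. Annual water volume added = 60.1 Gt / ρ_w = 6.010×10^13 kg / 1029 kg m⁻³ = 5.841×10^10 m³.
Δh per year = 5.841×10^10 / 3.62×10^14 = 1.61×10^-4 m = 0.16 mm.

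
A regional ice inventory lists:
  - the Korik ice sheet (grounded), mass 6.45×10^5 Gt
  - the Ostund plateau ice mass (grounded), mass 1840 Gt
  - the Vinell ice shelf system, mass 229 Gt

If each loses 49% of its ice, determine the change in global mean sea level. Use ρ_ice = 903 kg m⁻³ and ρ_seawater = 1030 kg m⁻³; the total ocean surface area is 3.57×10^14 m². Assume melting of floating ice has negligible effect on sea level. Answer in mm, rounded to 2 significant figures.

≈ 860 mm

Korik: 0.49 × 6.45×10^5 Gt = 3.160×10^17 kg; dividing by ρ_w = 1030 kg m⁻³ gives 3.068×10^14 m³ of water.
Ostund: 0.49 × 1840 Gt = 9.016×10^14 kg; dividing by ρ_w = 1030 kg m⁻³ gives 8.753×10^11 m³ of water.
The Vinell ice shelf system is floating and already displaces its own weight of water, so its melt adds essentially nothing to sea level.
Total added water ≈ 3.077×10^14 m³ over 3.57×10^14 m² → Δh = 0.862 m = 860 mm.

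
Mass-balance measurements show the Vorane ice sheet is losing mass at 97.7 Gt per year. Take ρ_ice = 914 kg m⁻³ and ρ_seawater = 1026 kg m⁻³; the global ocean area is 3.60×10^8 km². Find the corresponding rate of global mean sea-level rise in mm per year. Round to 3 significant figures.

ρ_w = 1026 kg m⁻³. Annual water volume added = 97.7 Gt / ρ_w = 9.770×10^13 kg / 1026 kg m⁻³ = 9.522×10^10 m³.
Δh per year = 9.522×10^10 / 3.60×10^14 = 2.65×10^-4 m = 0.265 mm.

≈ 0.265 mm/yr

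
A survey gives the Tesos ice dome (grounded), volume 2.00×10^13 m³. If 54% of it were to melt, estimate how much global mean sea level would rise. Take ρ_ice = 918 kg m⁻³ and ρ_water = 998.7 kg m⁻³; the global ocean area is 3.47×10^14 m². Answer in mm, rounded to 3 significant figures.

≈ 28.6 mm

Tesos: 0.54 × 2.00×10^13 m³ × (918/998.7) = 9.927×10^12 m³ of water.
Spread over 3.47×10^14 m² of ocean, Δh = 9.927×10^12 / 3.47×10^14 = 0.0286 m = 28.6 mm.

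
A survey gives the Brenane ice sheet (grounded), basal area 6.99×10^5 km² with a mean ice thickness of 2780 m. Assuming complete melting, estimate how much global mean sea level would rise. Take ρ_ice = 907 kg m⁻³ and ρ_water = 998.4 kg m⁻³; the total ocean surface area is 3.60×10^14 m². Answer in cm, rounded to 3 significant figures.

Brenane: ice volume = 6.99×10^5 km² × 2780 m = 1.943×10^6 km³; 1.943×10^6 × (907/998.4) = 1.765×10^6 km³ of water.
Spread over 3.60×10^14 m² of ocean, Δh = 1.765×10^15 / 3.60×10^14 = 4.90 m = 490 cm.

≈ 490 cm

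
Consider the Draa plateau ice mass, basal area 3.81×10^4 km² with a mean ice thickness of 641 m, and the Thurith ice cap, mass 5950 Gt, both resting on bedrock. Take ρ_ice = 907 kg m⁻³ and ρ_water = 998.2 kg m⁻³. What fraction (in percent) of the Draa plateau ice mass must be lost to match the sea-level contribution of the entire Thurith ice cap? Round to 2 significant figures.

≈ 27 %

Equal sea-level rise means equal mass of meltwater, i.e. equal mass of ice lost.
Ice mass of Thurith: 5.950×10^15 kg; ice mass of Draa: 2.215×10^16 kg.
Fraction required = 5.950×10^15 / 2.215×10^16 = 0.269 → 27 %.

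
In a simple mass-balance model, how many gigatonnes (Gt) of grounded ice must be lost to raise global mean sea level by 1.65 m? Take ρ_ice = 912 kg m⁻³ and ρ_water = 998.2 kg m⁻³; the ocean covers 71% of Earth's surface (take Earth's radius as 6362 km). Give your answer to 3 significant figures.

Required water volume = Δh × A = 1.65 m × 3.61×10^14 m² = 5.959×10^14 m³.
ρ_w = 998.2 kg m⁻³, so the mass of water = 5.959×10^14 m³ × 998.2 kg m⁻³ = 5.948×10^17 kg = 5.95×10^5 Gt (and the same mass of ice, by conservation).

≈ 5.95×10^5 Gt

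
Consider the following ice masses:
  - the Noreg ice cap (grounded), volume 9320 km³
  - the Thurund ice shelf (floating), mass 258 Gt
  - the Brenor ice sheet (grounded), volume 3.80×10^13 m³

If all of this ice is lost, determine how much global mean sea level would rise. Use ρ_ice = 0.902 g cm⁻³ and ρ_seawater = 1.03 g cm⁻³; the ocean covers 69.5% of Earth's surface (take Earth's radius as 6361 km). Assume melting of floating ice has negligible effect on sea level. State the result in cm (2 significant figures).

≈ 12 cm

Noreg: 9320 km³ × (902/1030) = 8162 km³ of water.
The Thurund ice shelf is floating and already displaces its own weight of water, so its melt adds essentially nothing to sea level.
Brenor: 3.80×10^13 m³ × (902/1030) = 3.328×10^13 m³ of water.
Total added water ≈ 4.144×10^13 m³ over 3.53×10^14 m² → Δh = 0.117 m = 12 cm.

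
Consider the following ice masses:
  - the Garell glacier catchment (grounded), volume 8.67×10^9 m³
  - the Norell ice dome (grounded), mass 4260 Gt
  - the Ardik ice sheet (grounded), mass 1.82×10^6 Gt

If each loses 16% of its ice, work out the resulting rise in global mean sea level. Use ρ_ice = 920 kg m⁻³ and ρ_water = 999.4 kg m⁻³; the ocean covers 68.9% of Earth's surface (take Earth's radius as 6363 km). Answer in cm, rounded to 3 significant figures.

Garell: 0.16 × 8.67×10^9 m³ × (920/999.4) = 1.277×10^9 m³ of water.
Norell: 0.16 × 4260 Gt = 6.816×10^14 kg; dividing by ρ_w = 999.4 kg m⁻³ gives 6.820×10^11 m³ of water.
Ardik: 0.16 × 1.82×10^6 Gt = 2.912×10^17 kg; dividing by ρ_w = 999.4 kg m⁻³ gives 2.914×10^14 m³ of water.
Total added water ≈ 2.921×10^14 m³ over 3.51×10^14 m² → Δh = 0.833 m = 83.3 cm.

≈ 83.3 cm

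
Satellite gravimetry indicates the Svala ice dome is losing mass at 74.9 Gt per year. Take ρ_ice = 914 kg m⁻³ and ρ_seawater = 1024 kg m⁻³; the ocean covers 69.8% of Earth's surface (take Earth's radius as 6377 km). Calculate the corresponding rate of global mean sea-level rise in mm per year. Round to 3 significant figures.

≈ 0.205 mm/yr

ρ_w = 1024 kg m⁻³. Annual water volume added = 74.9 Gt / ρ_w = 7.490×10^13 kg / 1024 kg m⁻³ = 7.314×10^10 m³.
Δh per year = 7.314×10^10 / 3.57×10^14 = 2.05×10^-4 m = 0.205 mm.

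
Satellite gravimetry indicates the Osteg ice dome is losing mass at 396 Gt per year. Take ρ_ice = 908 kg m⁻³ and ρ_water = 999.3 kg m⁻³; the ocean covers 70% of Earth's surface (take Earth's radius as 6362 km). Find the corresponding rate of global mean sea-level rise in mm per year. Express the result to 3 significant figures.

≈ 1.11 mm/yr

ρ_w = 999.3 kg m⁻³. Annual water volume added = 396 Gt / ρ_w = 3.960×10^14 kg / 999.3 kg m⁻³ = 3.963×10^11 m³.
Δh per year = 3.963×10^11 / 3.56×10^14 = 1.11×10^-3 m = 1.11 mm.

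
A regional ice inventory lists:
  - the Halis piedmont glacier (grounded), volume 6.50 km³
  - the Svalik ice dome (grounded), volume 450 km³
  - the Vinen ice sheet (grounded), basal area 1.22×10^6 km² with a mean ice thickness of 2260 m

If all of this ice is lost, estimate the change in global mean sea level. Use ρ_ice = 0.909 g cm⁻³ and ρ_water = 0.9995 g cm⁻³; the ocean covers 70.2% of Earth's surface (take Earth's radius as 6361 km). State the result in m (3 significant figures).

≈ 7.03 m

Halis: 6.50 km³ × (909/999.5) = 5.911 km³ of water.
Svalik: 450 km³ × (909/999.5) = 409.3 km³ of water.
Vinen: ice volume = 1.22×10^6 km² × 2260 m = 2.757×10^6 km³; 2.757×10^6 × (909/999.5) = 2.508×10^6 km³ of water.
Total added water ≈ 2.508×10^15 m³ over 3.57×10^14 m² → Δh = 7.03 m.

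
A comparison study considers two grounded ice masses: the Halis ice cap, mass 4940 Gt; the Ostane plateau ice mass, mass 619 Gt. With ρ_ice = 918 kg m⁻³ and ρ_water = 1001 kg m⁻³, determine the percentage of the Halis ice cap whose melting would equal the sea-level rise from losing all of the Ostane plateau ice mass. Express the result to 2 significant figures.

Equal sea-level rise means equal mass of meltwater, i.e. equal mass of ice lost.
Ice mass of Ostane: 6.190×10^14 kg; ice mass of Halis: 4.940×10^15 kg.
Fraction required = 6.190×10^14 / 4.940×10^15 = 0.125 → 13 %.

≈ 13 %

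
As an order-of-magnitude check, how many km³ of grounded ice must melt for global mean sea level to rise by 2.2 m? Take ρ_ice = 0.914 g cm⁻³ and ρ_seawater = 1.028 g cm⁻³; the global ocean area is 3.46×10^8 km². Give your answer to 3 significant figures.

Required water volume = Δh × A = 2.2 m × 3.46×10^14 m² = 7.612×10^14 m³ = 7.612×10^5 km³.
Ice volume = water volume × ρ_w/ρ_ice = 7.612×10^5 × 1028/914 = 8.56×10^5 km³.

≈ 8.56×10^5 km³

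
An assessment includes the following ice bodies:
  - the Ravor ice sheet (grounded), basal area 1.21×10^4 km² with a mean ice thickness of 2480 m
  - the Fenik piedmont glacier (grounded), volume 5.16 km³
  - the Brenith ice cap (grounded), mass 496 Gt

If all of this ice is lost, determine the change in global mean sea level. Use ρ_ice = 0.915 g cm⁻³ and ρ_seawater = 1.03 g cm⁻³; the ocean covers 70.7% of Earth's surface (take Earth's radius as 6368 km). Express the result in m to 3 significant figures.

≈ 0.0753 m

Ravor: ice volume = 1.21×10^4 km² × 2480 m = 3.001×10^4 km³; 3.001×10^4 × (915/1030) = 2.666×10^4 km³ of water.
Fenik: 5.16 km³ × (915/1030) = 4.584 km³ of water.
Brenith: 496 Gt = 4.960×10^14 kg; dividing by ρ_w = 1.03 g cm⁻³ = 1030 kg m⁻³ gives 4.816×10^11 m³ of water.
Total added water ≈ 2.714×10^13 m³ over 3.60×10^14 m² → Δh = 0.0753 m.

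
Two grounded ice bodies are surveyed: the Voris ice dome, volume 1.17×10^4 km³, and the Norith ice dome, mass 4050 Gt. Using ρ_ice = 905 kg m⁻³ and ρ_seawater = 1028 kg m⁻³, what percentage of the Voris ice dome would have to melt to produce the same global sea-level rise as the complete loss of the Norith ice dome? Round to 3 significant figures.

Equal sea-level rise means equal mass of meltwater, i.e. equal mass of ice lost.
Ice mass of Norith: 4.050×10^15 kg; ice mass of Voris: 1.059×10^16 kg.
Fraction required = 4.050×10^15 / 1.059×10^16 = 0.382 → 38.2 %.

≈ 38.2 %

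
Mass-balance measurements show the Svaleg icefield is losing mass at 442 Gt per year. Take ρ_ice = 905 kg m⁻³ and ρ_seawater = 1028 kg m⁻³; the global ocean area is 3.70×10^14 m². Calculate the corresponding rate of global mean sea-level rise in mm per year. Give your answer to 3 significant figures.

≈ 1.16 mm/yr

ρ_w = 1028 kg m⁻³. Annual water volume added = 442 Gt / ρ_w = 4.420×10^14 kg / 1028 kg m⁻³ = 4.300×10^11 m³.
Δh per year = 4.300×10^11 / 3.70×10^14 = 1.16×10^-3 m = 1.16 mm.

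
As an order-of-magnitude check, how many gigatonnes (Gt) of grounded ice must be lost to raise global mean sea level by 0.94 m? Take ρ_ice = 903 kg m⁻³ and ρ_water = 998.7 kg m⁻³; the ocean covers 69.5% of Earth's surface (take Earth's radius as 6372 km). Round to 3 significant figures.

Required water volume = Δh × A = 0.94 m × 3.55×10^14 m² = 3.333×10^14 m³.
ρ_w = 998.7 kg m⁻³, so the mass of water = 3.333×10^14 m³ × 998.7 kg m⁻³ = 3.329×10^17 kg = 3.33×10^5 Gt (and the same mass of ice, by conservation).

≈ 3.33×10^5 Gt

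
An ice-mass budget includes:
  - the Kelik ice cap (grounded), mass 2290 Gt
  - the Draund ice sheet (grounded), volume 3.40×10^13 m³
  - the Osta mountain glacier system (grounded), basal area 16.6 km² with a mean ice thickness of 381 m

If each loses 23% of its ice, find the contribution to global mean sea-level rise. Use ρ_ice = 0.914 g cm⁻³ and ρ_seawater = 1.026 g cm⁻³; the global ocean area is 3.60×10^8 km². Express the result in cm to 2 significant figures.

≈ 2.1 cm

Kelik: 0.23 × 2290 Gt = 5.267×10^14 kg; dividing by ρ_w = 1.026 g cm⁻³ = 1026 kg m⁻³ gives 5.134×10^11 m³ of water.
Draund: 0.23 × 3.40×10^13 m³ × (914/1026) = 6.966×10^12 m³ of water.
Osta: ice volume = 16.6 km² × 381 m = 6.325 km³; 0.23 × 6.325 × (914/1026) = 1.296 km³ of water.
Total added water ≈ 7.481×10^12 m³ over 3.60×10^14 m² → Δh = 0.0208 m = 2.1 cm.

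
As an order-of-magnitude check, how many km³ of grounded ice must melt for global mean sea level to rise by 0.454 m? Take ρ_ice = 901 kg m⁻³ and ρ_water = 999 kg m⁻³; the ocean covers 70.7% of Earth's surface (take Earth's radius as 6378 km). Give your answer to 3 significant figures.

Required water volume = Δh × A = 0.454 m × 3.61×10^14 m² = 1.641×10^14 m³ = 1.641×10^5 km³.
Ice volume = water volume × ρ_w/ρ_ice = 1.641×10^5 × 999/901 = 1.82×10^5 km³.

≈ 1.82×10^5 km³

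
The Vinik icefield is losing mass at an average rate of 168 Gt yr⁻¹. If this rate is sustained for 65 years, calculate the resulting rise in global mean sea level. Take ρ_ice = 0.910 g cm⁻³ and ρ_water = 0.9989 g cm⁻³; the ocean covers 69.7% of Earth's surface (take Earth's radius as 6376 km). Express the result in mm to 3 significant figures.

Total mass lost = 168 Gt/yr × 65 yr = 1.092×10^4 Gt = 1.092×10^16 kg.
ρ_w = 0.9989 g cm⁻³ = 998.9 kg m⁻³, so water volume = 1.092×10^16 / 998.9 = 1.093×10^13 m³.
Δh = 1.093×10^13 / 3.56×10^14 = 0.0307 m = 30.7 mm.

≈ 30.7 mm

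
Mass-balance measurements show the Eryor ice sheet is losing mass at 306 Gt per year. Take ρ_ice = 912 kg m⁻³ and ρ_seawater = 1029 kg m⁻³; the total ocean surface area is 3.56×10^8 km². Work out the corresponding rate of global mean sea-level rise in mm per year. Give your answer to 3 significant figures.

≈ 0.835 mm/yr

ρ_w = 1029 kg m⁻³. Annual water volume added = 306 Gt / ρ_w = 3.060×10^14 kg / 1029 kg m⁻³ = 2.974×10^11 m³.
Δh per year = 2.974×10^11 / 3.56×10^14 = 8.35×10^-4 m = 0.835 mm.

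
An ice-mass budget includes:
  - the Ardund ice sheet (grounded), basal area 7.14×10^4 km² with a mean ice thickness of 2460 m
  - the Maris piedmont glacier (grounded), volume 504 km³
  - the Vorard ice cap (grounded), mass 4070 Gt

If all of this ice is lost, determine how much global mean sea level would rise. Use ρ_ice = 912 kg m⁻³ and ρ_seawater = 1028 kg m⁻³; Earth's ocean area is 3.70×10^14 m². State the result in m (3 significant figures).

Ardund: ice volume = 7.14×10^4 km² × 2460 m = 1.756×10^5 km³; 1.756×10^5 × (912/1028) = 1.558×10^5 km³ of water.
Maris: 504 km³ × (912/1028) = 447.1 km³ of water.
Vorard: 4070 Gt = 4.070×10^15 kg; dividing by ρ_w = 1028 kg m⁻³ gives 3.959×10^12 m³ of water.
Total added water ≈ 1.602×10^14 m³ over 3.70×10^14 m² → Δh = 0.433 m.

≈ 0.433 m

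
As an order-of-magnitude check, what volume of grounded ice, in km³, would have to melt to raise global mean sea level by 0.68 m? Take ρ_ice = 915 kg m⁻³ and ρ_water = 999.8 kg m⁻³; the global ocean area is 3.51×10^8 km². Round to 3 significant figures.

≈ 2.61×10^5 km³

Required water volume = Δh × A = 0.68 m × 3.51×10^14 m² = 2.387×10^14 m³ = 2.387×10^5 km³.
Ice volume = water volume × ρ_w/ρ_ice = 2.387×10^5 × 999.8/915 = 2.61×10^5 km³.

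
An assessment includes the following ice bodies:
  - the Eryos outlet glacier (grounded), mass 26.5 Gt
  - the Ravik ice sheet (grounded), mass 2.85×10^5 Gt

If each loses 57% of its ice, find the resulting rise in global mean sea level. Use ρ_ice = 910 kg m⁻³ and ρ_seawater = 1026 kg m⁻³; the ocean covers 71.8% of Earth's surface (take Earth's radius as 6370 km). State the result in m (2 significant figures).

Eryos: 0.57 × 26.5 Gt = 1.510×10^13 kg; dividing by ρ_w = 1026 kg m⁻³ gives 1.472×10^10 m³ of water.
Ravik: 0.57 × 2.85×10^5 Gt = 1.624×10^17 kg; dividing by ρ_w = 1026 kg m⁻³ gives 1.583×10^14 m³ of water.
Total added water ≈ 1.583×10^14 m³ over 3.66×10^14 m² → Δh = 0.433 m.

≈ 0.43 m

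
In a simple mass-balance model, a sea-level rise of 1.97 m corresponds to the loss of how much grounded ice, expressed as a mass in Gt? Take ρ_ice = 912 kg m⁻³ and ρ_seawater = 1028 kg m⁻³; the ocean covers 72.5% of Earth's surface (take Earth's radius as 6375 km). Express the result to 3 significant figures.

≈ 7.50×10^5 Gt

Required water volume = Δh × A = 1.97 m × 3.70×10^14 m² = 7.294×10^14 m³.
ρ_w = 1028 kg m⁻³, so the mass of water = 7.294×10^14 m³ × 1028 kg m⁻³ = 7.498×10^17 kg = 7.50×10^5 Gt (and the same mass of ice, by conservation).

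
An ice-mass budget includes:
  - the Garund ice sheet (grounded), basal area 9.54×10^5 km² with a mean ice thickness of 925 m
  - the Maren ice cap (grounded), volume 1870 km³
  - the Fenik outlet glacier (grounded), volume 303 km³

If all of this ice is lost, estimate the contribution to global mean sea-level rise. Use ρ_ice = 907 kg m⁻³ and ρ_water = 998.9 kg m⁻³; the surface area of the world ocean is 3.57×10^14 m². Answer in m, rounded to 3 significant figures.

≈ 2.25 m

Garund: ice volume = 9.54×10^5 km² × 925 m = 8.824×10^5 km³; 8.824×10^5 × (907/998.9) = 8.013×10^5 km³ of water.
Maren: 1870 km³ × (907/998.9) = 1698 km³ of water.
Fenik: 303 km³ × (907/998.9) = 275.1 km³ of water.
Total added water ≈ 8.032×10^14 m³ over 3.57×10^14 m² → Δh = 2.25 m.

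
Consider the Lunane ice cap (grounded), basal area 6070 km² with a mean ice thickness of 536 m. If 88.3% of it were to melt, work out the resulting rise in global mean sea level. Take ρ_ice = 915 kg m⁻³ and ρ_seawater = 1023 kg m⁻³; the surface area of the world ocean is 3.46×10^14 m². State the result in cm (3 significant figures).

≈ 0.743 cm

Lunane: ice volume = 6070 km² × 536 m = 3254 km³; 0.883 × 3254 × (915/1023) = 2570 km³ of water.
Spread over 3.46×10^14 m² of ocean, Δh = 2.570×10^12 / 3.46×10^14 = 7.43×10^-3 m = 0.743 cm.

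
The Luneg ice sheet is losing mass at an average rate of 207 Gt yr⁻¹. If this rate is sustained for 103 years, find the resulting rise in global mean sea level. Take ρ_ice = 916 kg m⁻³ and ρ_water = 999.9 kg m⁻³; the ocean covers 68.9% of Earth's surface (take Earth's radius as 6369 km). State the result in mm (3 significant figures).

≈ 60.7 mm

Total mass lost = 207 Gt/yr × 103 yr = 2.132×10^4 Gt = 2.132×10^16 kg.
ρ_w = 999.9 kg m⁻³, so water volume = 2.132×10^16 / 999.9 = 2.132×10^13 m³.
Δh = 2.132×10^13 / 3.51×10^14 = 0.0607 m = 60.7 mm.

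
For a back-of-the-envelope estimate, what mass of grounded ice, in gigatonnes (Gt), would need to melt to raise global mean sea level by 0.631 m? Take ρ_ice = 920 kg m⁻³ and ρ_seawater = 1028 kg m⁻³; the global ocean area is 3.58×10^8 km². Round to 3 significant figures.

≈ 2.32×10^5 Gt

Required water volume = Δh × A = 0.631 m × 3.58×10^14 m² = 2.259×10^14 m³.
ρ_w = 1028 kg m⁻³, so the mass of water = 2.259×10^14 m³ × 1028 kg m⁻³ = 2.322×10^17 kg = 2.32×10^5 Gt (and the same mass of ice, by conservation).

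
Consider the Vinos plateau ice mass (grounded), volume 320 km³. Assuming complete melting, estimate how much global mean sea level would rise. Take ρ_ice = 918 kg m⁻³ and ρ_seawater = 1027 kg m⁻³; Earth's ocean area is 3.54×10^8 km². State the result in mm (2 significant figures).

≈ 0.81 mm

Vinos: 320 km³ × (918/1027) = 286.0 km³ of water.
Spread over 3.54×10^14 m² of ocean, Δh = 2.860×10^11 / 3.54×10^14 = 8.08×10^-4 m = 0.81 mm.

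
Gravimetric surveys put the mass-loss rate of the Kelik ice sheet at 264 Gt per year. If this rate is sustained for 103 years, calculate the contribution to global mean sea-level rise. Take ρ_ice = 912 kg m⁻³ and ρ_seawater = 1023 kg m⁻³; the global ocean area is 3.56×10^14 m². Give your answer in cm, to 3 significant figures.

≈ 7.47 cm

Total mass lost = 264 Gt/yr × 103 yr = 2.719×10^4 Gt = 2.719×10^16 kg.
ρ_w = 1023 kg m⁻³, so water volume = 2.719×10^16 / 1023 = 2.658×10^13 m³.
Δh = 2.658×10^13 / 3.56×10^14 = 0.0747 m = 7.47 cm.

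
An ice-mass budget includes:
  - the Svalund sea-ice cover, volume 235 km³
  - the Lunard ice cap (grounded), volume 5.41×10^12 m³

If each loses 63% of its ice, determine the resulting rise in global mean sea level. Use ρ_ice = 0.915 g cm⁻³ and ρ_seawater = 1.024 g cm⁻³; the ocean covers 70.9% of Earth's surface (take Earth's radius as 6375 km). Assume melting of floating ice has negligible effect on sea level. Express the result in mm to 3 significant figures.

The Svalund sea-ice cover is floating and already displaces its own weight of water, so its melt adds essentially nothing to sea level.
Lunard: 0.63 × 5.41×10^12 m³ × (915/1024) = 3.046×10^12 m³ of water.
Total added water ≈ 3.046×10^12 m³ over 3.62×10^14 m² → Δh = 8.41×10^-3 m = 8.41 mm.

≈ 8.41 mm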